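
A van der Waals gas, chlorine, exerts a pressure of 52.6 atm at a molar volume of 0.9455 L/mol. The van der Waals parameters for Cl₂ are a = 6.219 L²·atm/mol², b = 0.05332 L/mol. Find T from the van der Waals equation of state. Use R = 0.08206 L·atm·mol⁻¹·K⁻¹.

T = (P + a/V_m²)(V_m − b)/R
P + a/V_m² = 52.6 + 6.219/(0.9455)² = 59.557 atm
V_m − b = 0.9455 − 0.05332 = 0.89218 L/mol
T = (59.557)(0.89218)/0.08206 = 647.5 K

T ≈ 647.5 K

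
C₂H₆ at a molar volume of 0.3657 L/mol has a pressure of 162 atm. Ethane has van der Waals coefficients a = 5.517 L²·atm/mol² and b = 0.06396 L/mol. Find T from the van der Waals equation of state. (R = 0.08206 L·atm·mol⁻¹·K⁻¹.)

T = (P + a/V_m²)(V_m − b)/R
P + a/V_m² = 162 + 5.517/(0.3657)² = 203.25 atm
V_m − b = 0.3657 − 0.06396 = 0.30174 L/mol
T = (203.25)(0.30174)/0.08206 = 747.4 K

T ≈ 747.4 K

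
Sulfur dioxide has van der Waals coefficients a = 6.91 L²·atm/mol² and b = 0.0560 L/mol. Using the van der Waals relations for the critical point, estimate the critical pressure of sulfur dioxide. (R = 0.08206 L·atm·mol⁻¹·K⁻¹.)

For a van der Waals gas, P_c = a/(27b²).
P_c = 6.91/(27×(0.0560)²) = 6.91/0.084672 = 81.61 atm

P_c ≈ 81.61 atm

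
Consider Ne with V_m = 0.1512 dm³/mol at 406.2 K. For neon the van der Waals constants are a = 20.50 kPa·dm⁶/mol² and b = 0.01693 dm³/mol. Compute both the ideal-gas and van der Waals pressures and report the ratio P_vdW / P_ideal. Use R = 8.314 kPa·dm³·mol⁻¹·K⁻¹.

P_vdW / P_ideal ≈ 1.086

Ideal: P_ideal = RT/V_m = (8.314)(406.2)/0.1512 = 22335.6 kPa
vdW: P = RT/(V_m − b) − a/V_m² = 3377.15/0.134270 − 20.50/0.0228614 = 25151.9 − 896.708 = 24255.2 kPa
Ratio = 24255.2/22335.6 = 1.086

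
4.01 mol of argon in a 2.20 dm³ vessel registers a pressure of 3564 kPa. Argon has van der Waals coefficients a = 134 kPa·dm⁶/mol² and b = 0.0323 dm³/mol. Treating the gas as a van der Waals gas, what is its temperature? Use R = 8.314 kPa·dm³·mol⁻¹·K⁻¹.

T ≈ 249.0 K

T = (P + a n²/V²)(V − nb)/(nR)
P + a n²/V² = 3564 + (134)(4.01)²/(2.20)² = 4009.2 kPa
V − nb = 2.20 − (4.01)(0.0323) = 2.0705 dm³
T = (4009.2)(2.0705)/((4.01)(8.314)) = 249.0 K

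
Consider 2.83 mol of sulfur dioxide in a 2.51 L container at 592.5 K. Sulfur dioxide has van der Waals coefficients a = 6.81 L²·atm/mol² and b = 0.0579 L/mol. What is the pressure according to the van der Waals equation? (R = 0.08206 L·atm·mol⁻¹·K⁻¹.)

P = nRT/(V − nb) − a n²/V²
nRT/(V − nb) = (2.83)(0.08206)(592.5)/(2.51 − 2.83×0.0579) = 137.60/2.3461 = 58.651 atm
a n²/V² = (6.81)(2.83)²/(2.51)² = 8.6571 atm
P = 58.651 − 8.6571 = 49.99 atm

P ≈ 49.99 atm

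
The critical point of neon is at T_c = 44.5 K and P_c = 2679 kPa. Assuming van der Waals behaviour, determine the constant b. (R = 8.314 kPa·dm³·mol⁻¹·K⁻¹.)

b ≈ 0.01726 dm³/mol

From T_c = 8a/(27Rb) and P_c = a/(27b²): b = R T_c/(8 P_c).
b = (8.314)(44.5)/(8×2679) = 369.97/21432 = 0.01726 dm³/mol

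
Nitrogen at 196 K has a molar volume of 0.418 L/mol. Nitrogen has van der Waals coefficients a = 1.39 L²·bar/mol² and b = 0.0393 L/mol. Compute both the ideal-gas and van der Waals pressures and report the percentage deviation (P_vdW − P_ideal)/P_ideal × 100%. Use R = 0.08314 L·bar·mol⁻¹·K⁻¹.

-10.03 %

Ideal: P_ideal = RT/V_m = (0.08314)(196)/0.418 = 38.9843 bar
vdW: P = RT/(V_m − b) − a/V_m² = 16.2954/0.378700 − 1.39/0.174724 = 43.0298 − 7.95540 = 35.0744 bar
% deviation = (35.0744 − 38.9843)/38.9843 × 100% = -10.03%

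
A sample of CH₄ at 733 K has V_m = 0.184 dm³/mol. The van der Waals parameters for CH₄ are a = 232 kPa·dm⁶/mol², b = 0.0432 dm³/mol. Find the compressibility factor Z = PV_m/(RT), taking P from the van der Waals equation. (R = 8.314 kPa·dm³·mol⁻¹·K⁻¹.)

P = RT/(V_m − b) − a/V_m² = (8.314)(733)/(0.184 − 0.0432) − 232/(0.184)²
  = 6094.2/0.14080 − 6852.6 = 43283 − 6852.6 = 36430 kPa
Z = PV_m/(RT) = (36430)(0.184)/((8.314)(733)) = 6703.1/6094.2 = 1.100

Z ≈ 1.100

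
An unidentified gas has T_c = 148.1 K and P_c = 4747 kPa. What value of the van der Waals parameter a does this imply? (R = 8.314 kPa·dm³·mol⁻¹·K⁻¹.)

From T_c = 8a/(27Rb) and P_c = a/(27b²): a = 27 R² T_c²/(64 P_c).
a = 27×(8.314)²×(148.1)²/(64×4747) = 40934918/303808 = 134.7 kPa·dm⁶/mol²

a ≈ 134.7 kPa·dm⁶/mol²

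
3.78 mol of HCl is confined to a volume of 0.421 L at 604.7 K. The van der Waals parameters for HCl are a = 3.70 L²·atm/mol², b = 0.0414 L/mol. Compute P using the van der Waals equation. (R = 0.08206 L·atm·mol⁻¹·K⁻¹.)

P ≈ 410.8 atm

P = nRT/(V − nb) − a n²/V²
nRT/(V − nb) = (3.78)(0.08206)(604.7)/(0.421 − 3.78×0.0414) = 187.57/0.26451 = 709.12 atm
a n²/V² = (3.70)(3.78)²/(0.421)² = 298.28 atm
P = 709.12 − 298.28 = 410.8 atm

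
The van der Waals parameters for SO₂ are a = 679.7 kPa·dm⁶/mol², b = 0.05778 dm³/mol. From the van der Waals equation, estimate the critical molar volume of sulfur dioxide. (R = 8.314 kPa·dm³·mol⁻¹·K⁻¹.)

For a van der Waals gas, V_m,c = 3b.
V_m,c = 3×0.05778 = 0.1733 dm³/mol

V_m,c ≈ 0.1733 dm³/mol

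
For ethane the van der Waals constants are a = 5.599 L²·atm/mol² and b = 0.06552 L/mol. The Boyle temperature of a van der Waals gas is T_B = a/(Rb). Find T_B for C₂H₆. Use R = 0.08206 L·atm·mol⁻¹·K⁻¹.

T_B ≈ 1041 K

For a van der Waals gas the second virial coefficient B₂ = b − a/(RT) vanishes at T_B = a/(Rb).
T_B = 5.599/(0.08206×0.06552) = 5.599/0.0053766 = 1041 K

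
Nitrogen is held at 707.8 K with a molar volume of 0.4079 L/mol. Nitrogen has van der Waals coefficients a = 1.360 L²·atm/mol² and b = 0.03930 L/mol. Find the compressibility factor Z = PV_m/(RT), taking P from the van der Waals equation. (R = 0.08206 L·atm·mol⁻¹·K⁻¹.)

Z ≈ 1.049

P = RT/(V_m − b) − a/V_m² = (0.08206)(707.8)/(0.4079 − 0.03930) − 1.360/(0.4079)²
  = 58.082/0.36860 − 8.1739 = 157.57 − 8.1739 = 149.40 atm
Z = PV_m/(RT) = (149.40)(0.4079)/((0.08206)(707.8)) = 60.940/58.082 = 1.049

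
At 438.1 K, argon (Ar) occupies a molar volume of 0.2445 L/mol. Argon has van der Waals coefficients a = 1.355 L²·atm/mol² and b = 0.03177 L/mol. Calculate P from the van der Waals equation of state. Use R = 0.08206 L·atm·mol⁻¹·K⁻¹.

P = RT/(V_m − b) − a/V_m²
RT/(V_m − b) = (0.08206)(438.1)/(0.2445 − 0.03177) = 35.950/0.21273 = 168.99 atm
a/V_m² = 1.355/(0.2445)² = 22.666 atm
P = 168.99 − 22.666 = 146.3 atm

P ≈ 146.3 atm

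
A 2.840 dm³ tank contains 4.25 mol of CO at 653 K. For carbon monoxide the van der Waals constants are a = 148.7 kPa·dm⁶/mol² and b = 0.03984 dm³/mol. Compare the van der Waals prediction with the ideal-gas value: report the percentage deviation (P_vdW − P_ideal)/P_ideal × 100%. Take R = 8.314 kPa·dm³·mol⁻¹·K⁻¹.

2.24 %

Ideal: P_ideal = nRT/V = (4.25)(8.314)(653)/2.840 = 8124.45 kPa
vdW: P = nRT/(V − nb) − a n²/V² = 23073.4/2.67068 − 2685.89/8.06560 = 8639.52 − 333.006 = 8306.51 kPa
% deviation = (8306.51 − 8124.45)/8124.45 × 100% = 2.24%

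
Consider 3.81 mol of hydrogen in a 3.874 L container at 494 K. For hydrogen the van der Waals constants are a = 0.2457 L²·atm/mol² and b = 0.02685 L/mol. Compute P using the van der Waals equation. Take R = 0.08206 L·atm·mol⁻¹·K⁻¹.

P ≈ 40.71 atm

P = nRT/(V − nb) − a n²/V²
nRT/(V − nb) = (3.81)(0.08206)(494)/(3.874 − 3.81×0.02685) = 154.45/3.7717 = 40.950 atm
a n²/V² = (0.2457)(3.81)²/(3.874)² = 0.23765 atm
P = 40.950 − 0.23765 = 40.71 atm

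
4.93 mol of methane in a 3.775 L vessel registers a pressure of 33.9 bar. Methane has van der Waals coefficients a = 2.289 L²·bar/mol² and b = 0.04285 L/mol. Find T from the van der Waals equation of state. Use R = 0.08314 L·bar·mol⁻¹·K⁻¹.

T = (P + a n²/V²)(V − nb)/(nR)
P + a n²/V² = 33.9 + (2.289)(4.93)²/(3.775)² = 37.804 bar
V − nb = 3.775 − (4.93)(0.04285) = 3.5637 L
T = (37.804)(3.5637)/((4.93)(0.08314)) = 328.7 K

T ≈ 328.7 K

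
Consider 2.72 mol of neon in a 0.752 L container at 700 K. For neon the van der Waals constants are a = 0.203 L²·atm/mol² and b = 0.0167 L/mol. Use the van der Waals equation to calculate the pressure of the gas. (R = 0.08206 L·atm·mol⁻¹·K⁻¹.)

P ≈ 218.5 atm

P = nRT/(V − nb) − a n²/V²
nRT/(V − nb) = (2.72)(0.08206)(700)/(0.752 − 2.72×0.0167) = 156.24/0.70658 = 221.12 atm
a n²/V² = (0.203)(2.72)²/(0.752)² = 2.6558 atm
P = 221.12 − 2.6558 = 218.5 atm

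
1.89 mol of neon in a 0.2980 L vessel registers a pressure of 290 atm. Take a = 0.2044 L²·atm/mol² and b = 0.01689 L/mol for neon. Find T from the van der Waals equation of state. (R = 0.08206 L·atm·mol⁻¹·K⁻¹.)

T = (P + a n²/V²)(V − nb)/(nR)
P + a n²/V² = 290 + (0.2044)(1.89)²/(0.2980)² = 298.22 atm
V − nb = 0.2980 − (1.89)(0.01689) = 0.26608 L
T = (298.22)(0.26608)/((1.89)(0.08206)) = 511.6 K

T ≈ 511.6 K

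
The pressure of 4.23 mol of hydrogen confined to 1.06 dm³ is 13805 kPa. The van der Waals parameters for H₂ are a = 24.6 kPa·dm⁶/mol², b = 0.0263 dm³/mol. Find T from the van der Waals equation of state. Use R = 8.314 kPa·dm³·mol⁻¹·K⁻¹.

T ≈ 383.0 K

T = (P + a n²/V²)(V − nb)/(nR)
P + a n²/V² = 13805 + (24.6)(4.23)²/(1.06)² = 14197 kPa
V − nb = 1.06 − (4.23)(0.0263) = 0.94875 dm³
T = (14197)(0.94875)/((4.23)(8.314)) = 383.0 K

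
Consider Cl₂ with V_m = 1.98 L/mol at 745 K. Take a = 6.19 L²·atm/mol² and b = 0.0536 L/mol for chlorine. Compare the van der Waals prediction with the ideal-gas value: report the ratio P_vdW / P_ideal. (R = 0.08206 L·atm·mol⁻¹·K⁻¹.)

Ideal: P_ideal = RT/V_m = (0.08206)(745)/1.98 = 30.8761 atm
vdW: P = RT/(V_m − b) − a/V_m² = 61.1347/1.92640 − 6.19/3.92040 = 31.7352 − 1.57892 = 30.1563 atm
Ratio = 30.1563/30.8761 = 0.9767

P_vdW / P_ideal ≈ 0.9767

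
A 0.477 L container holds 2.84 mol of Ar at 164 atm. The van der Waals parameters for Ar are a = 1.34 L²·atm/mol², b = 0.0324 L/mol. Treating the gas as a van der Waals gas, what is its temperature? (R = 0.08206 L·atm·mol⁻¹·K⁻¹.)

T = (P + a n²/V²)(V − nb)/(nR)
P + a n²/V² = 164 + (1.34)(2.84)²/(0.477)² = 211.50 atm
V − nb = 0.477 − (2.84)(0.0324) = 0.38498 L
T = (211.50)(0.38498)/((2.84)(0.08206)) = 349.4 K

T ≈ 349.4 K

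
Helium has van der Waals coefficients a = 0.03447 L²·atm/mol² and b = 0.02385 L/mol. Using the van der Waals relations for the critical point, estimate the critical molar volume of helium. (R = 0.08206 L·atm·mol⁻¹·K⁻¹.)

V_m,c ≈ 0.07155 L/mol

For a van der Waals gas, V_m,c = 3b.
V_m,c = 3×0.02385 = 0.07155 L/mol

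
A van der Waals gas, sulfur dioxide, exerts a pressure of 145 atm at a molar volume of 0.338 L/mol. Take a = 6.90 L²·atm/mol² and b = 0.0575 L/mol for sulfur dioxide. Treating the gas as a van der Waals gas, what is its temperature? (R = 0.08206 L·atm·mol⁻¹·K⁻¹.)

T ≈ 702.1 K

T = (P + a/V_m²)(V_m − b)/R
P + a/V_m² = 145 + 6.90/(0.338)² = 205.40 atm
V_m − b = 0.338 − 0.0575 = 0.28050 L/mol
T = (205.40)(0.28050)/0.08206 = 702.1 K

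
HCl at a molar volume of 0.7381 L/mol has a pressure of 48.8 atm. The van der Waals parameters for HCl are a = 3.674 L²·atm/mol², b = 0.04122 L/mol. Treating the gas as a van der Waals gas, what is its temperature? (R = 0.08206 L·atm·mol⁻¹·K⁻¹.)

T ≈ 471.7 K

T = (P + a/V_m²)(V_m − b)/R
P + a/V_m² = 48.8 + 3.674/(0.7381)² = 55.544 atm
V_m − b = 0.7381 − 0.04122 = 0.69688 L/mol
T = (55.544)(0.69688)/0.08206 = 471.7 K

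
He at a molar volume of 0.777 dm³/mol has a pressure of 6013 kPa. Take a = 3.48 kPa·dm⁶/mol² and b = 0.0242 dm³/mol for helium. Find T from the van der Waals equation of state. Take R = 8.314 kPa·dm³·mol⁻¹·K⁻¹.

T = (P + a/V_m²)(V_m − b)/R
P + a/V_m² = 6013 + 3.48/(0.777)² = 6018.8 kPa
V_m − b = 0.777 − 0.0242 = 0.75280 dm³/mol
T = (6018.8)(0.75280)/8.314 = 545.0 K

T ≈ 545.0 K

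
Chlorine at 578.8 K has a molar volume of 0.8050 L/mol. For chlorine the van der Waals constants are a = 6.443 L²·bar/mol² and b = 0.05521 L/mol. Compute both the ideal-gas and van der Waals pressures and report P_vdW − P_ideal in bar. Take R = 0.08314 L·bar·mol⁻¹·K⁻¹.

ΔP ≈ -5.541 bar

Ideal: P_ideal = RT/V_m = (0.08314)(578.8)/0.8050 = 59.7782 bar
vdW: P = RT/(V_m − b) − a/V_m² = 48.1214/0.749790 − 6.443/0.648025 = 64.1798 − 9.94252 = 54.2373 bar
ΔP = 54.2373 − 59.7782 = -5.541 bar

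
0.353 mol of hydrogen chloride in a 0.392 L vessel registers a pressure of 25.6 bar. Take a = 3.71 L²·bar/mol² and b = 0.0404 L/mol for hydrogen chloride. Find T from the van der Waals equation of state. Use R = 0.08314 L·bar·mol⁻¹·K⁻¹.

T ≈ 368.2 K

T = (P + a n²/V²)(V − nb)/(nR)
P + a n²/V² = 25.6 + (3.71)(0.353)²/(0.392)² = 28.609 bar
V − nb = 0.392 − (0.353)(0.0404) = 0.37774 L
T = (28.609)(0.37774)/((0.353)(0.08314)) = 368.2 K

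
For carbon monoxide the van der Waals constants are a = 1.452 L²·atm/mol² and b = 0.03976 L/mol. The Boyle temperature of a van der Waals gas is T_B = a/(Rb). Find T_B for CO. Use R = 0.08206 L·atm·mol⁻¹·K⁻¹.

For a van der Waals gas the second virial coefficient B₂ = b − a/(RT) vanishes at T_B = a/(Rb).
T_B = 1.452/(0.08206×0.03976) = 1.452/0.0032627 = 445.0 K

T_B ≈ 445.0 K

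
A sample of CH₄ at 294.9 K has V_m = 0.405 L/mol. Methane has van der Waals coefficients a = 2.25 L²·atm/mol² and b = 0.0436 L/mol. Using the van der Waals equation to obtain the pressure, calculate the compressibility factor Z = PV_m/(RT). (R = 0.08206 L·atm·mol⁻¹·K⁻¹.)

P = RT/(V_m − b) − a/V_m² = (0.08206)(294.9)/(0.405 − 0.0436) − 2.25/(0.405)²
  = 24.199/0.36140 − 13.717 = 66.959 − 13.717 = 53.242 atm
Z = PV_m/(RT) = (53.242)(0.405)/((0.08206)(294.9)) = 21.563/24.199 = 0.8911

Z ≈ 0.8911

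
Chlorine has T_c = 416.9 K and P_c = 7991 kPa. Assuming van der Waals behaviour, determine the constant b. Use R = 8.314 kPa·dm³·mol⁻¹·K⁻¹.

b ≈ 0.05422 dm³/mol

From T_c = 8a/(27Rb) and P_c = a/(27b²): b = R T_c/(8 P_c).
b = (8.314)(416.9)/(8×7991) = 3466.1/63928 = 0.05422 dm³/mol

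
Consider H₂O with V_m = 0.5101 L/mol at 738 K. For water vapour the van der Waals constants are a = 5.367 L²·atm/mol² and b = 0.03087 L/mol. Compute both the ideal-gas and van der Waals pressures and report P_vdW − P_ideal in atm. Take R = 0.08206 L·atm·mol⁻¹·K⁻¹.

ΔP ≈ -12.98 atm

Ideal: P_ideal = RT/V_m = (0.08206)(738)/0.5101 = 118.722 atm
vdW: P = RT/(V_m − b) − a/V_m² = 60.5603/0.479230 − 5.367/0.260202 = 126.370 − 20.6263 = 105.744 atm
ΔP = 105.744 − 118.722 = -12.98 atm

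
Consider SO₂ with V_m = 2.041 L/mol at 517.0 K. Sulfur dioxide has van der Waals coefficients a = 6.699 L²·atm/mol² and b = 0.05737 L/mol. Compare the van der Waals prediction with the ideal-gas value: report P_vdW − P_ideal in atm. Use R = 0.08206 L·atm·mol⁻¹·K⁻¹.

ΔP ≈ -1.007 atm

Ideal: P_ideal = RT/V_m = (0.08206)(517.0)/2.041 = 20.7864 atm
vdW: P = RT/(V_m − b) − a/V_m² = 42.4250/1.98363 − 6.699/4.16568 = 21.3876 − 1.60814 = 19.7795 atm
ΔP = 19.7795 − 20.7864 = -1.007 atm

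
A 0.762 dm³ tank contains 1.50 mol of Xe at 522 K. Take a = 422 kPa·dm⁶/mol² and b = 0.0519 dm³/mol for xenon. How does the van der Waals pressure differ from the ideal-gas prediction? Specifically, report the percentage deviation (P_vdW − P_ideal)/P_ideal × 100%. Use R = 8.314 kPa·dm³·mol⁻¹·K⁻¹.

Ideal: P_ideal = nRT/V = (1.50)(8.314)(522)/0.762 = 8543.13 kPa
vdW: P = nRT/(V − nb) − a n²/V² = 6509.86/0.684150 − 949.500/0.580644 = 9515.25 − 1635.25 = 7880.00 kPa
% deviation = (7880.00 − 8543.13)/8543.13 × 100% = -7.76%

-7.76 %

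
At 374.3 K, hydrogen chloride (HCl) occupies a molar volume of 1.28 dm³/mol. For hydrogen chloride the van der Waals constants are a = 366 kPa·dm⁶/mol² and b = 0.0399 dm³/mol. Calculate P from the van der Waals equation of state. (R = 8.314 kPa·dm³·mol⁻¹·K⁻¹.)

P ≈ 2286 kPa

P = RT/(V_m − b) − a/V_m²
RT/(V_m − b) = (8.314)(374.3)/(1.28 − 0.0399) = 3111.9/1.2401 = 2509.4 kPa
a/V_m² = 366/(1.28)² = 223.39 kPa
P = 2509.4 − 223.39 = 2286 kPa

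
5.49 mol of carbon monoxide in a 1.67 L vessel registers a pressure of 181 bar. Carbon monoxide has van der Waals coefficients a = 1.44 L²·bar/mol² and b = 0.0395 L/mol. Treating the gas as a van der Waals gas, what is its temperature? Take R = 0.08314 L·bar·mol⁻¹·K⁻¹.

T ≈ 625.8 K

T = (P + a n²/V²)(V − nb)/(nR)
P + a n²/V² = 181 + (1.44)(5.49)²/(1.67)² = 196.56 bar
V − nb = 1.67 − (5.49)(0.0395) = 1.4531 L
T = (196.56)(1.4531)/((5.49)(0.08314)) = 625.8 K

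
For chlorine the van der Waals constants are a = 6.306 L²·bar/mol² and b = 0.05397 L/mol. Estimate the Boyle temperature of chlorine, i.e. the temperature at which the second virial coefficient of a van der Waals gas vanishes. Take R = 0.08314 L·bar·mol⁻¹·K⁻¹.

T_B ≈ 1405 K

For a van der Waals gas the second virial coefficient B₂ = b − a/(RT) vanishes at T_B = a/(Rb).
T_B = 6.306/(0.08314×0.05397) = 6.306/0.0044871 = 1405 K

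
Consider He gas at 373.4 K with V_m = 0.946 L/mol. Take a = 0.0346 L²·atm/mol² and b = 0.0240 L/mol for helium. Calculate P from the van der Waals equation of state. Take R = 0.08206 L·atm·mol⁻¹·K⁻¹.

P ≈ 33.19 atm

P = RT/(V_m − b) − a/V_m²
RT/(V_m − b) = (0.08206)(373.4)/(0.946 − 0.0240) = 30.641/0.92200 = 33.233 atm
a/V_m² = 0.0346/(0.946)² = 0.038663 atm
P = 33.233 − 0.038663 = 33.19 atm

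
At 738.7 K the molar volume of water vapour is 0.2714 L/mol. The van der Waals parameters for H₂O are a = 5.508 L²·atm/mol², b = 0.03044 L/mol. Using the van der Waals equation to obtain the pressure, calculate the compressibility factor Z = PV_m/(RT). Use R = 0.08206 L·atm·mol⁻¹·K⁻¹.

Z ≈ 0.7915

P = RT/(V_m − b) − a/V_m² = (0.08206)(738.7)/(0.2714 − 0.03044) − 5.508/(0.2714)²
  = 60.618/0.24096 − 74.778 = 251.57 − 74.778 = 176.79 atm
Z = PV_m/(RT) = (176.79)(0.2714)/((0.08206)(738.7)) = 47.981/60.618 = 0.7915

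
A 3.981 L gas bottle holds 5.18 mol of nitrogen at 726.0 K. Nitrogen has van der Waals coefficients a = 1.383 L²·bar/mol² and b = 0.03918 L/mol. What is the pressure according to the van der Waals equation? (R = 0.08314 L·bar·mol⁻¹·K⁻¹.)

P = nRT/(V − nb) − a n²/V²
nRT/(V − nb) = (5.18)(0.08314)(726.0)/(3.981 − 5.18×0.03918) = 312.66/3.7780 = 82.758 bar
a n²/V² = (1.383)(5.18)²/(3.981)² = 2.3415 bar
P = 82.758 − 2.3415 = 80.42 bar

P ≈ 80.42 bar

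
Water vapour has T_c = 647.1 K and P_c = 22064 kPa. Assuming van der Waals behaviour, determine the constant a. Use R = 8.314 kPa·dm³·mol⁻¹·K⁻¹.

From T_c = 8a/(27Rb) and P_c = a/(27b²): a = 27 R² T_c²/(64 P_c).
a = 27×(8.314)²×(647.1)²/(64×22064) = 781495720/1412096 = 553.4 kPa·dm⁶/mol²

a ≈ 553.4 kPa·dm⁶/mol²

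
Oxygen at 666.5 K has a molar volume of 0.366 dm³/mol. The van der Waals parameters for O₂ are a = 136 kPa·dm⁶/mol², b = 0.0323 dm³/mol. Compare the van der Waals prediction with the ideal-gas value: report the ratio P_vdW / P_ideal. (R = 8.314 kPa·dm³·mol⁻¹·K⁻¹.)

Ideal: P_ideal = RT/V_m = (8.314)(666.5)/0.366 = 15140.1 kPa
vdW: P = RT/(V_m − b) − a/V_m² = 5541.28/0.333700 − 136/0.133956 = 16605.6 − 1015.26 = 15590.3 kPa
Ratio = 15590.3/15140.1 = 1.030

P_vdW / P_ideal ≈ 1.030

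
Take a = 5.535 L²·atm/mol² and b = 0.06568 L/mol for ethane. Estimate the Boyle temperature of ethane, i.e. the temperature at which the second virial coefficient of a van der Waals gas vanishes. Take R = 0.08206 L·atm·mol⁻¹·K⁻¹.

For a van der Waals gas the second virial coefficient B₂ = b − a/(RT) vanishes at T_B = a/(Rb).
T_B = 5.535/(0.08206×0.06568) = 5.535/0.0053897 = 1027 K

T_B ≈ 1027 K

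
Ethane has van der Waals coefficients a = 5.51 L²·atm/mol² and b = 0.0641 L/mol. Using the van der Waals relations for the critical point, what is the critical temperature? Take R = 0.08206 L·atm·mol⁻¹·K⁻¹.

T_c ≈ 310.4 K

For a van der Waals gas, T_c = 8a/(27Rb).
T_c = 8×5.51/(27×0.08206×0.0641) = 44.080/0.14202 = 310.4 K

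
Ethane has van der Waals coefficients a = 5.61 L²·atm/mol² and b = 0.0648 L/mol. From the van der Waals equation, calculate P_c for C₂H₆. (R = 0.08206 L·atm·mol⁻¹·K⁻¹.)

P_c ≈ 49.48 atm

For a van der Waals gas, P_c = a/(27b²).
P_c = 5.61/(27×(0.0648)²) = 5.61/0.11337 = 49.48 atm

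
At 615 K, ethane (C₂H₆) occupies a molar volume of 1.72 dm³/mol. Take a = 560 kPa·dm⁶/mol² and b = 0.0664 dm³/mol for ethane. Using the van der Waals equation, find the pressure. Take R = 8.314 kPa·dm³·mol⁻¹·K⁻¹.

P = RT/(V_m − b) − a/V_m²
RT/(V_m − b) = (8.314)(615)/(1.72 − 0.0664) = 5113.1/1.6536 = 3092.1 kPa
a/V_m² = 560/(1.72)² = 189.29 kPa
P = 3092.1 − 189.29 = 2903 kPa

P ≈ 2903 kPa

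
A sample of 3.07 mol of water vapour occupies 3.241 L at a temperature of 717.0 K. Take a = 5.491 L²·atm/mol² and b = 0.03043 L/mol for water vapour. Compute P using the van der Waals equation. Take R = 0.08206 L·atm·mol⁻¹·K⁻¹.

P = nRT/(V − nb) − a n²/V²
nRT/(V − nb) = (3.07)(0.08206)(717.0)/(3.241 − 3.07×0.03043) = 180.63/3.1476 = 57.387 atm
a n²/V² = (5.491)(3.07)²/(3.241)² = 4.9269 atm
P = 57.387 − 4.9269 = 52.46 atm

P ≈ 52.46 atm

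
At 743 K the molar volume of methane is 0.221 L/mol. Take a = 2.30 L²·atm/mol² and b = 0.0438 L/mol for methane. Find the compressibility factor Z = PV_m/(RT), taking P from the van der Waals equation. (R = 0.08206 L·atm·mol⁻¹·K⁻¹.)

P = RT/(V_m − b) − a/V_m² = (0.08206)(743)/(0.221 − 0.0438) − 2.30/(0.221)²
  = 60.971/0.17720 − 47.092 = 344.08 − 47.092 = 296.99 atm
Z = PV_m/(RT) = (296.99)(0.221)/((0.08206)(743)) = 65.635/60.971 = 1.076

Z ≈ 1.076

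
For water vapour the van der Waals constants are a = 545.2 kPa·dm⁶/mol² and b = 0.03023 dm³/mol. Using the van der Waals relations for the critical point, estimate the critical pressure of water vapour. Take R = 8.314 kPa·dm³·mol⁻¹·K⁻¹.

P_c ≈ 22096 kPa

For a van der Waals gas, P_c = a/(27b²).
P_c = 545.2/(27×(0.03023)²) = 545.2/0.024674 = 22096 kPa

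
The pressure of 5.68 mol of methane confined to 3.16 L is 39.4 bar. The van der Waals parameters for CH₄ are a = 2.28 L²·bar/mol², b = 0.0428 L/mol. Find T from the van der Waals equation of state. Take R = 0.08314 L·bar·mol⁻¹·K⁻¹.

T = (P + a n²/V²)(V − nb)/(nR)
P + a n²/V² = 39.4 + (2.28)(5.68)²/(3.16)² = 46.766 bar
V − nb = 3.16 − (5.68)(0.0428) = 2.9169 L
T = (46.766)(2.9169)/((5.68)(0.08314)) = 288.9 K

T ≈ 288.9 K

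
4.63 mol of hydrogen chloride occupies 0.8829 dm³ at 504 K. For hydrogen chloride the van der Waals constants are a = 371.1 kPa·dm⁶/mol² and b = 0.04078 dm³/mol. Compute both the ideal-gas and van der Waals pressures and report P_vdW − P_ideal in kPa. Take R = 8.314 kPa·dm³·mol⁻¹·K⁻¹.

ΔP ≈ -4228 kPa

Ideal: P_ideal = nRT/V = (4.63)(8.314)(504)/0.8829 = 21974.0 kPa
vdW: P = nRT/(V − nb) − a n²/V² = 19400.9/0.694089 − 7955.23/0.779512 = 27951.6 − 10205.4 = 17746.2 kPa
ΔP = 17746.2 − 21974.0 = -4228 kPa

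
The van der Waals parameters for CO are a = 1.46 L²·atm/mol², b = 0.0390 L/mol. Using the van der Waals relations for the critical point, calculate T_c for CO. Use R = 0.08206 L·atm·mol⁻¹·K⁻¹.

For a van der Waals gas, T_c = 8a/(27Rb).
T_c = 8×1.46/(27×0.08206×0.0390) = 11.680/0.086409 = 135.2 K

T_c ≈ 135.2 K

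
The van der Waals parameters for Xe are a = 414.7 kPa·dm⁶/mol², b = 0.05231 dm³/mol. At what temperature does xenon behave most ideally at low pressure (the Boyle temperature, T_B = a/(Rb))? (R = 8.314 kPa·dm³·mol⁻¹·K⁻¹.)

For a van der Waals gas the second virial coefficient B₂ = b − a/(RT) vanishes at T_B = a/(Rb).
T_B = 414.7/(8.314×0.05231) = 414.7/0.43491 = 953.5 K

T_B ≈ 953.5 K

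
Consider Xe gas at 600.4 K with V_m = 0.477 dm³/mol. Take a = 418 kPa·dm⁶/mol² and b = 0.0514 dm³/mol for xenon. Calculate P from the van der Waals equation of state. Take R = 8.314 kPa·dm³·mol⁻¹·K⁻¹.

P = RT/(V_m − b) − a/V_m²
RT/(V_m − b) = (8.314)(600.4)/(0.477 − 0.0514) = 4991.7/0.42560 = 11729 kPa
a/V_m² = 418/(0.477)² = 1837.1 kPa
P = 11729 − 1837.1 = 9892 kPa

P ≈ 9892 kPa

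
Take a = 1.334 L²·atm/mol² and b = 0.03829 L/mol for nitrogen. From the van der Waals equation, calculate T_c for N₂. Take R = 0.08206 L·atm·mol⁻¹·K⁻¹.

For a van der Waals gas, T_c = 8a/(27Rb).
T_c = 8×1.334/(27×0.08206×0.03829) = 10.672/0.084836 = 125.8 K

T_c ≈ 125.8 K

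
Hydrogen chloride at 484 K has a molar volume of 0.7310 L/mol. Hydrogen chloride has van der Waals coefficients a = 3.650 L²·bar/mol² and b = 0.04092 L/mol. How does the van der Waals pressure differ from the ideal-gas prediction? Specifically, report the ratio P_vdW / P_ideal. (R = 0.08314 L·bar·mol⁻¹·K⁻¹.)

P_vdW / P_ideal ≈ 0.9352

Ideal: P_ideal = RT/V_m = (0.08314)(484)/0.7310 = 55.0476 bar
vdW: P = RT/(V_m − b) − a/V_m² = 40.2398/0.690080 − 3.650/0.534361 = 58.3118 − 6.83059 = 51.4812 bar
Ratio = 51.4812/55.0476 = 0.9352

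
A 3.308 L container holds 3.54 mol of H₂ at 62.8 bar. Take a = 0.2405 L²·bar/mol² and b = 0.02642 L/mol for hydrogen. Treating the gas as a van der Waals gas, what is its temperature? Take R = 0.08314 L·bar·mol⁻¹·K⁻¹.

T = (P + a n²/V²)(V − nb)/(nR)
P + a n²/V² = 62.8 + (0.2405)(3.54)²/(3.308)² = 63.075 bar
V − nb = 3.308 − (3.54)(0.02642) = 3.2145 L
T = (63.075)(3.2145)/((3.54)(0.08314)) = 688.9 K

T ≈ 688.9 K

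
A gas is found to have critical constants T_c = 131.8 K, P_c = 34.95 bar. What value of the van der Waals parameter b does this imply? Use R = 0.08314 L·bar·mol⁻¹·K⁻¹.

b ≈ 0.03919 L/mol

From T_c = 8a/(27Rb) and P_c = a/(27b²): b = R T_c/(8 P_c).
b = (0.08314)(131.8)/(8×34.95) = 10.958/279.60 = 0.03919 L/mol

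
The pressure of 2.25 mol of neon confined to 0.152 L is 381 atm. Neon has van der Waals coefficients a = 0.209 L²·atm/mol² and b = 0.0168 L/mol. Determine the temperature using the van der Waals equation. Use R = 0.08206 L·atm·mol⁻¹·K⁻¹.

T = (P + a n²/V²)(V − nb)/(nR)
P + a n²/V² = 381 + (0.209)(2.25)²/(0.152)² = 426.80 atm
V − nb = 0.152 − (2.25)(0.0168) = 0.11420 L
T = (426.80)(0.11420)/((2.25)(0.08206)) = 264.0 K

T ≈ 264.0 K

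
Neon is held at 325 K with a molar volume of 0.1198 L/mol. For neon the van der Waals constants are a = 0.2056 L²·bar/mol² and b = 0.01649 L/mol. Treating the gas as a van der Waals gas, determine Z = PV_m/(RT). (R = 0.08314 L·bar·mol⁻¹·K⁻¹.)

Z ≈ 1.096

P = RT/(V_m − b) − a/V_m² = (0.08314)(325)/(0.1198 − 0.01649) − 0.2056/(0.1198)²
  = 27.021/0.10331 − 14.325 = 261.55 − 14.325 = 247.23 bar
Z = PV_m/(RT) = (247.23)(0.1198)/((0.08314)(325)) = 29.618/27.021 = 1.096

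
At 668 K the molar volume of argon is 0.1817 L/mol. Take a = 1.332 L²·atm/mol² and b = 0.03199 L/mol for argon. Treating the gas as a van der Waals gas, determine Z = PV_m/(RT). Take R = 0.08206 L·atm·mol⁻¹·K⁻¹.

P = RT/(V_m − b) − a/V_m² = (0.08206)(668)/(0.1817 − 0.03199) − 1.332/(0.1817)²
  = 54.816/0.14971 − 40.345 = 366.15 − 40.345 = 325.81 atm
Z = PV_m/(RT) = (325.81)(0.1817)/((0.08206)(668)) = 59.200/54.816 = 1.080

Z ≈ 1.080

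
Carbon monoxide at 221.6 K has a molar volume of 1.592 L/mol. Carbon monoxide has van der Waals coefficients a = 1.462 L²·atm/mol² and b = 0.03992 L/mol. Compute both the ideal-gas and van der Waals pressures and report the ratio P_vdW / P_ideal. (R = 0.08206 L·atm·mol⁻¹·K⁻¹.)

P_vdW / P_ideal ≈ 0.9752

Ideal: P_ideal = RT/V_m = (0.08206)(221.6)/1.592 = 11.4224 atm
vdW: P = RT/(V_m − b) − a/V_m² = 18.1845/1.55208 − 1.462/2.53446 = 11.7162 − 0.576849 = 11.1394 atm
Ratio = 11.1394/11.4224 = 0.9752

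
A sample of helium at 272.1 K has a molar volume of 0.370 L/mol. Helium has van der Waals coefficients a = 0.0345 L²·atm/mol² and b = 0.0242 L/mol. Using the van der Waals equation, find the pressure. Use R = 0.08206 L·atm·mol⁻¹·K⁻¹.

P ≈ 64.32 atm

P = RT/(V_m − b) − a/V_m²
RT/(V_m − b) = (0.08206)(272.1)/(0.370 − 0.0242) = 22.329/0.34580 = 64.572 atm
a/V_m² = 0.0345/(0.370)² = 0.25201 atm
P = 64.572 − 0.25201 = 64.32 atm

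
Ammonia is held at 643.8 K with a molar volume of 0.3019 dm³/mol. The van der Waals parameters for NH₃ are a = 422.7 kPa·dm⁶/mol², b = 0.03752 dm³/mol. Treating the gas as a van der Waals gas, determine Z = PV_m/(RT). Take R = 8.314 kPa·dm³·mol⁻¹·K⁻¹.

Z ≈ 0.8803

P = RT/(V_m − b) − a/V_m² = (8.314)(643.8)/(0.3019 − 0.03752) − 422.7/(0.3019)²
  = 5352.6/0.26438 − 4637.7 = 20246 − 4637.7 = 15608 kPa
Z = PV_m/(RT) = (15608)(0.3019)/((8.314)(643.8)) = 4712.1/5352.6 = 0.8803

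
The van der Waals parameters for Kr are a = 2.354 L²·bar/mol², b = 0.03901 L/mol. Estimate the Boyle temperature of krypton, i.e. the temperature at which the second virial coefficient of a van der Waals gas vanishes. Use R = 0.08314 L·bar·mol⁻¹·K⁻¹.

For a van der Waals gas the second virial coefficient B₂ = b − a/(RT) vanishes at T_B = a/(Rb).
T_B = 2.354/(0.08314×0.03901) = 2.354/0.0032433 = 725.8 K

T_B ≈ 725.8 K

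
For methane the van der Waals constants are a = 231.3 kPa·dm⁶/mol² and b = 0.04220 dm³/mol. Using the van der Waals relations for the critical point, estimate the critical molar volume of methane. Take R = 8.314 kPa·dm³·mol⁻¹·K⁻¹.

For a van der Waals gas, V_m,c = 3b.
V_m,c = 3×0.04220 = 0.1266 dm³/mol

V_m,c ≈ 0.1266 dm³/mol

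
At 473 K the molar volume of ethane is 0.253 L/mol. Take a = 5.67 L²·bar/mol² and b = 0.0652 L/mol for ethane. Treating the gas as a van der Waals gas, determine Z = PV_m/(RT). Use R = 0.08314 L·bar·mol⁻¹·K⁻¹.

Z ≈ 0.7773

P = RT/(V_m − b) − a/V_m² = (0.08314)(473)/(0.253 − 0.0652) − 5.67/(0.253)²
  = 39.325/0.18780 − 88.581 = 209.40 − 88.581 = 120.82 bar
Z = PV_m/(RT) = (120.82)(0.253)/((0.08314)(473)) = 30.567/39.325 = 0.7773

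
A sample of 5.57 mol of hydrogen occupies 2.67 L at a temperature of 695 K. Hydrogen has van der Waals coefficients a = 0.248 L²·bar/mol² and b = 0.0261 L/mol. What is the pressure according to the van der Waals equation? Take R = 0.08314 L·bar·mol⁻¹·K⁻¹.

P ≈ 126.4 bar

P = nRT/(V − nb) − a n²/V²
nRT/(V − nb) = (5.57)(0.08314)(695)/(2.67 − 5.57×0.0261) = 321.85/2.5246 = 127.49 bar
a n²/V² = (0.248)(5.57)²/(2.67)² = 1.0793 bar
P = 127.49 − 1.0793 = 126.4 bar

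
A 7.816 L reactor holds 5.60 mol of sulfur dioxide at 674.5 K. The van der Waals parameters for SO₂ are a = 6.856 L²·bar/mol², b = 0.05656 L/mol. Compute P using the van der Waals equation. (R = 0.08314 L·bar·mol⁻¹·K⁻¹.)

P = nRT/(V − nb) − a n²/V²
nRT/(V − nb) = (5.60)(0.08314)(674.5)/(7.816 − 5.60×0.05656) = 314.04/7.4993 = 41.876 bar
a n²/V² = (6.856)(5.60)²/(7.816)² = 3.5195 bar
P = 41.876 − 3.5195 = 38.36 bar

P ≈ 38.36 bar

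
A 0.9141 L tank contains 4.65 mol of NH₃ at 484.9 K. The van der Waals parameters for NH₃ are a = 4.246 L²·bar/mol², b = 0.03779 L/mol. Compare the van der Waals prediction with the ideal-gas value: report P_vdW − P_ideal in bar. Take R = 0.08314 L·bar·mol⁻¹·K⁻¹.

Ideal: P_ideal = nRT/V = (4.65)(0.08314)(484.9)/0.9141 = 205.079 bar
vdW: P = nRT/(V − nb) − a n²/V² = 187.463/0.738377 − 91.8091/0.835579 = 253.885 − 109.875 = 144.010 bar
ΔP = 144.010 − 205.079 = -61.07 bar

ΔP ≈ -61.07 bar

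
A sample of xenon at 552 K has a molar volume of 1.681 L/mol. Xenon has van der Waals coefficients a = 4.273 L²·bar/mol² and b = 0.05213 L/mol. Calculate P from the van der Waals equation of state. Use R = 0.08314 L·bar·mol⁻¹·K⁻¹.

P ≈ 26.66 bar

P = RT/(V_m − b) − a/V_m²
RT/(V_m − b) = (0.08314)(552)/(1.681 − 0.05213) = 45.893/1.6289 = 28.174 bar
a/V_m² = 4.273/(1.681)² = 1.5122 bar
P = 28.174 − 1.5122 = 26.66 bar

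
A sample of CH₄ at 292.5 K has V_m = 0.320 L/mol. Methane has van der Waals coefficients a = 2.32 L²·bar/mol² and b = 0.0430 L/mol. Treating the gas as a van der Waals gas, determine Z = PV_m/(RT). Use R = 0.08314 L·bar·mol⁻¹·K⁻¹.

Z ≈ 0.8571

P = RT/(V_m − b) − a/V_m² = (0.08314)(292.5)/(0.320 − 0.0430) − 2.32/(0.320)²
  = 24.318/0.27700 − 22.656 = 87.791 − 22.656 = 65.135 bar
Z = PV_m/(RT) = (65.135)(0.320)/((0.08314)(292.5)) = 20.843/24.318 = 0.8571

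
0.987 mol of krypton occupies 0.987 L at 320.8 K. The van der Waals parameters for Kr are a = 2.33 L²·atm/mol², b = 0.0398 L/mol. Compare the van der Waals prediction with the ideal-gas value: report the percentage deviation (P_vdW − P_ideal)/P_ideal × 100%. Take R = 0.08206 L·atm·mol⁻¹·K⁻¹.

Ideal: P_ideal = nRT/V = (0.987)(0.08206)(320.8)/0.987 = 26.3248 atm
vdW: P = nRT/(V − nb) − a n²/V² = 25.9826/0.947717 − 2.26981/0.974169 = 27.4160 − 2.33000 = 25.0860 atm
% deviation = (25.0860 − 26.3248)/26.3248 × 100% = -4.71%

-4.71 %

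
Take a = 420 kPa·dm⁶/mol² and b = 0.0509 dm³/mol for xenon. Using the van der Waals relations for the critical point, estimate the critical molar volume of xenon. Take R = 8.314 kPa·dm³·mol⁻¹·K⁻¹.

V_m,c ≈ 0.1527 dm³/mol

For a van der Waals gas, V_m,c = 3b.
V_m,c = 3×0.0509 = 0.1527 dm³/mol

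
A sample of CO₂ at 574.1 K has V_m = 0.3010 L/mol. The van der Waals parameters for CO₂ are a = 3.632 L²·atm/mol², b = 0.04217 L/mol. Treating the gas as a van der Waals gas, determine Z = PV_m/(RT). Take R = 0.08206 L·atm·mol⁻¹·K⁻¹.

Z ≈ 0.9068

P = RT/(V_m − b) − a/V_m² = (0.08206)(574.1)/(0.3010 − 0.04217) − 3.632/(0.3010)²
  = 47.111/0.25883 − 40.088 = 182.02 − 40.088 = 141.93 atm
Z = PV_m/(RT) = (141.93)(0.3010)/((0.08206)(574.1)) = 42.721/47.111 = 0.9068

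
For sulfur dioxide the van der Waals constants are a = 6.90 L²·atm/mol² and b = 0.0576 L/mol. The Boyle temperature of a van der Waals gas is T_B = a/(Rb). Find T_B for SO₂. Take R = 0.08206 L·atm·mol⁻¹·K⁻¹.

T_B ≈ 1460 K

For a van der Waals gas the second virial coefficient B₂ = b − a/(RT) vanishes at T_B = a/(Rb).
T_B = 6.90/(0.08206×0.0576) = 6.90/0.0047267 = 1460 K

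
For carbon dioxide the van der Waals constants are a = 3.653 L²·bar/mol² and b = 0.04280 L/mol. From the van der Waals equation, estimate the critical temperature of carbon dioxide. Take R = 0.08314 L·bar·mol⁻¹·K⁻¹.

For a van der Waals gas, T_c = 8a/(27Rb).
T_c = 8×3.653/(27×0.08314×0.04280) = 29.224/0.096077 = 304.2 K

T_c ≈ 304.2 K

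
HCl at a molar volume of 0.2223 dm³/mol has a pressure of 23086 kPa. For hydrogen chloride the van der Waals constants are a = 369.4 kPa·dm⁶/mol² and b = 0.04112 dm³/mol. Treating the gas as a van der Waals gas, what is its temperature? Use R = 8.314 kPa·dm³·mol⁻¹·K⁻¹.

T = (P + a/V_m²)(V_m − b)/R
P + a/V_m² = 23086 + 369.4/(0.2223)² = 30561 kPa
V_m − b = 0.2223 − 0.04112 = 0.18118 dm³/mol
T = (30561)(0.18118)/8.314 = 666.0 K

T ≈ 666.0 K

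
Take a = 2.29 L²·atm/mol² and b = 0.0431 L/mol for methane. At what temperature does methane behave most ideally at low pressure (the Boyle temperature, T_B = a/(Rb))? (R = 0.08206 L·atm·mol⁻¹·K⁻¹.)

T_B ≈ 647.5 K

For a van der Waals gas the second virial coefficient B₂ = b − a/(RT) vanishes at T_B = a/(Rb).
T_B = 2.29/(0.08206×0.0431) = 2.29/0.0035368 = 647.5 K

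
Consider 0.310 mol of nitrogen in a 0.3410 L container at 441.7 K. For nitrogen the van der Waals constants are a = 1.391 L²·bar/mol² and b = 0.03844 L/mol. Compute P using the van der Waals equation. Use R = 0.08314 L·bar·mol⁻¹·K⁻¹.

P = nRT/(V − nb) − a n²/V²
nRT/(V − nb) = (0.310)(0.08314)(441.7)/(0.3410 − 0.310×0.03844) = 11.384/0.32908 = 34.593 bar
a n²/V² = (1.391)(0.310)²/(0.3410)² = 1.1496 bar
P = 34.593 − 1.1496 = 33.44 bar

P ≈ 33.44 bar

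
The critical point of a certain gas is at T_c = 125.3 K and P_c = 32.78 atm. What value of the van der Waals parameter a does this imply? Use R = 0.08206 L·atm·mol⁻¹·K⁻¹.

a ≈ 1.361 L²·atm/mol²

From T_c = 8a/(27Rb) and P_c = a/(27b²): a = 27 R² T_c²/(64 P_c).
a = 27×(0.08206)²×(125.3)²/(64×32.78) = 2854.5/2097.9 = 1.361 L²·atm/mol²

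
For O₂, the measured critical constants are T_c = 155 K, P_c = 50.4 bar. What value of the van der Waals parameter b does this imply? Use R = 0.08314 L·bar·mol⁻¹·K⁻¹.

From T_c = 8a/(27Rb) and P_c = a/(27b²): b = R T_c/(8 P_c).
b = (0.08314)(155)/(8×50.4) = 12.887/403.20 = 0.03196 L/mol

b ≈ 0.03196 L/mol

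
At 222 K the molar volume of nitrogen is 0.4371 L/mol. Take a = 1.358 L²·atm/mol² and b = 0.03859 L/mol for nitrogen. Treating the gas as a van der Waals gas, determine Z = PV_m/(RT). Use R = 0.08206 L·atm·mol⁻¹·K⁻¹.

Z ≈ 0.9263

P = RT/(V_m − b) − a/V_m² = (0.08206)(222)/(0.4371 − 0.03859) − 1.358/(0.4371)²
  = 18.217/0.39851 − 7.1078 = 45.713 − 7.1078 = 38.605 atm
Z = PV_m/(RT) = (38.605)(0.4371)/((0.08206)(222)) = 16.874/18.217 = 0.9263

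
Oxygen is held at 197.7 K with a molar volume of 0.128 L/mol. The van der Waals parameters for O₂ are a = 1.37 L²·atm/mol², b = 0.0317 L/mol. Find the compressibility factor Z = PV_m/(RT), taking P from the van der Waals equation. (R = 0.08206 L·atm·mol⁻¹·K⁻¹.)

P = RT/(V_m − b) − a/V_m² = (0.08206)(197.7)/(0.128 − 0.0317) − 1.37/(0.128)²
  = 16.223/0.096300 − 83.618 = 168.46 − 83.618 = 84.84 atm
Z = PV_m/(RT) = (84.84)(0.128)/((0.08206)(197.7)) = 10.860/16.223 = 0.6694

Z ≈ 0.6694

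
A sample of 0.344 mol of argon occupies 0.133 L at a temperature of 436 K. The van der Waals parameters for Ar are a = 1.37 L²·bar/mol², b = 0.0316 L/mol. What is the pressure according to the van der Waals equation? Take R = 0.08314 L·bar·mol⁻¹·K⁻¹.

P = nRT/(V − nb) − a n²/V²
nRT/(V − nb) = (0.344)(0.08314)(436)/(0.133 − 0.344×0.0316) = 12.470/0.12213 = 102.10 bar
a n²/V² = (1.37)(0.344)²/(0.133)² = 9.1650 bar
P = 102.10 − 9.1650 = 92.94 bar

P ≈ 92.94 bar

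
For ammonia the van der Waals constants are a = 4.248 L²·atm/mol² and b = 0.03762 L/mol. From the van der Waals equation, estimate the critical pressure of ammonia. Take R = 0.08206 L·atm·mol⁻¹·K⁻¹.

For a van der Waals gas, P_c = a/(27b²).
P_c = 4.248/(27×(0.03762)²) = 4.248/0.038212 = 111.2 atm

P_c ≈ 111.2 atm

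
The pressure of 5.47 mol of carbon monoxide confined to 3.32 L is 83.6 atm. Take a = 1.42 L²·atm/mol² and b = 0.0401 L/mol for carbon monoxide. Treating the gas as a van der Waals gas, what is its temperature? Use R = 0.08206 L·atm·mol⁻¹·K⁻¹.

T = (P + a n²/V²)(V − nb)/(nR)
P + a n²/V² = 83.6 + (1.42)(5.47)²/(3.32)² = 87.455 atm
V − nb = 3.32 − (5.47)(0.0401) = 3.1007 L
T = (87.455)(3.1007)/((5.47)(0.08206)) = 604.1 K

T ≈ 604.1 K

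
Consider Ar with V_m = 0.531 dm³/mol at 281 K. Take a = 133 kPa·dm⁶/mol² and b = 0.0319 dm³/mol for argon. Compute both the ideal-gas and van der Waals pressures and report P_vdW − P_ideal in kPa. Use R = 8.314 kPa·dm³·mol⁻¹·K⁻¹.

Ideal: P_ideal = RT/V_m = (8.314)(281)/0.531 = 4399.69 kPa
vdW: P = RT/(V_m − b) − a/V_m² = 2336.23/0.499100 − 133/0.281961 = 4680.89 − 471.696 = 4209.19 kPa
ΔP = 4209.19 − 4399.69 = -190.5 kPa

ΔP ≈ -190.5 kPa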